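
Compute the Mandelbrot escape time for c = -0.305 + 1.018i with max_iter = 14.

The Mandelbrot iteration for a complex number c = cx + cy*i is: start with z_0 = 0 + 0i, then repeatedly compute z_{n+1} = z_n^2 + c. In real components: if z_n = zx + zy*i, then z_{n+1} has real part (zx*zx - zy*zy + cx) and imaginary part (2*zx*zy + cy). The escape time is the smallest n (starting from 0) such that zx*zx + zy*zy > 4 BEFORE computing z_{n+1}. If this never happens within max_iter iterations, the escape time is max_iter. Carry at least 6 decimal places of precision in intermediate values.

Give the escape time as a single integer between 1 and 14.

z_0 = 0 + 0i, c = -0.3050 + 1.0180i
Iter 1: z = -0.3050 + 1.0180i, |z|^2 = 1.1293
Iter 2: z = -1.2483 + 0.3970i, |z|^2 = 1.7159
Iter 3: z = 1.0956 + 0.0268i, |z|^2 = 1.2011
Iter 4: z = 0.8947 + 1.0767i, |z|^2 = 1.9598
Iter 5: z = -0.6639 + 2.9446i, |z|^2 = 9.1117
Escaped at iteration 5

Answer: 5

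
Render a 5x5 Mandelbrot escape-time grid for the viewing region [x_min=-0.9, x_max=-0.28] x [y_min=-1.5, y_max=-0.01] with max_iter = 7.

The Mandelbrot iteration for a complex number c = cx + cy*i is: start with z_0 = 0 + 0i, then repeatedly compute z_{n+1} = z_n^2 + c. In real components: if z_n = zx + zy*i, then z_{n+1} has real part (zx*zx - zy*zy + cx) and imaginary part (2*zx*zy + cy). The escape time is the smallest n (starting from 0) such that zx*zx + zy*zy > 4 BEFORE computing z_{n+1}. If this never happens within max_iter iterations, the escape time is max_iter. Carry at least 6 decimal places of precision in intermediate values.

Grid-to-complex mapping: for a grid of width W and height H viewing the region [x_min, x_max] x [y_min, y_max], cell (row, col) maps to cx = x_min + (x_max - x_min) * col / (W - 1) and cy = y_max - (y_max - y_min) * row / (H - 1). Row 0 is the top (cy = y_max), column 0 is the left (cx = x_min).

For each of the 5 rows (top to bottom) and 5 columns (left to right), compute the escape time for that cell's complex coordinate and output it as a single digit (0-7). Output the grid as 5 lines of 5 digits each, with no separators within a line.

Answer: 77777
77777
44567
33344
22222

Derivation:
(row=0, col=0): c = -0.9000 + -0.0100i → escape time 7
(row=0, col=1): c = -0.7450 + -0.0100i → escape time 7
(row=0, col=2): c = -0.5900 + -0.0100i → escape time 7
(row=0, col=3): c = -0.4350 + -0.0100i → escape time 7
(row=0, col=4): c = -0.2800 + -0.0100i → escape time 7
(row=1, col=0): c = -0.9000 + -0.3825i → escape time 7
(row=1, col=1): c = -0.7450 + -0.3825i → escape time 7
(row=1, col=2): c = -0.5900 + -0.3825i → escape time 7
(row=1, col=3): c = -0.4350 + -0.3825i → escape time 7
(row=1, col=4): c = -0.2800 + -0.3825i → escape time 7
(row=2, col=0): c = -0.9000 + -0.7550i → escape time 4
(row=2, col=1): c = -0.7450 + -0.7550i → escape time 4
(row=2, col=2): c = -0.5900 + -0.7550i → escape time 5
(row=2, col=3): c = -0.4350 + -0.7550i → escape time 6
(row=2, col=4): c = -0.2800 + -0.7550i → escape time 7
(row=3, col=0): c = -0.9000 + -1.1275i → escape time 3
(row=3, col=1): c = -0.7450 + -1.1275i → escape time 3
(row=3, col=2): c = -0.5900 + -1.1275i → escape time 3
(row=3, col=3): c = -0.4350 + -1.1275i → escape time 4
(row=3, col=4): c = -0.2800 + -1.1275i → escape time 4
(row=4, col=0): c = -0.9000 + -1.5000i → escape time 2
(row=4, col=1): c = -0.7450 + -1.5000i → escape time 2
(row=4, col=2): c = -0.5900 + -1.5000i → escape time 2
(row=4, col=3): c = -0.4350 + -1.5000i → escape time 2
(row=4, col=4): c = -0.2800 + -1.5000i → escape time 2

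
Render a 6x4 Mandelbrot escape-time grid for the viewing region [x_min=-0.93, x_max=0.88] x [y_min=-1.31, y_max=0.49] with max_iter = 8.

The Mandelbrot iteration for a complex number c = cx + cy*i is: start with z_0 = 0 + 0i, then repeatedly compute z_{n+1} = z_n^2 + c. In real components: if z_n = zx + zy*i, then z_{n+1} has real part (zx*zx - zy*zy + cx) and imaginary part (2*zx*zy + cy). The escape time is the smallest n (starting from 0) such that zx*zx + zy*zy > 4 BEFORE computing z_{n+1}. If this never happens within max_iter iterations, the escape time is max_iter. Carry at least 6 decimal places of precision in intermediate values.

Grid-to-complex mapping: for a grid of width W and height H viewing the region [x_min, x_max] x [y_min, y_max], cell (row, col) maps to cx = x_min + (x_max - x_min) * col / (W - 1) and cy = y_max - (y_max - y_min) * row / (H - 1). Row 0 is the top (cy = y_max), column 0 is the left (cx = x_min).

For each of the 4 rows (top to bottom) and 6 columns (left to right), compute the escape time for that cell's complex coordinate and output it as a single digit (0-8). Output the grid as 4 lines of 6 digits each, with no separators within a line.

(row=0, col=0): c = -0.9300 + 0.4900i → escape time 5
(row=0, col=1): c = -0.5680 + 0.4900i → escape time 8
(row=0, col=2): c = -0.2060 + 0.4900i → escape time 8
(row=0, col=3): c = 0.1560 + 0.4900i → escape time 8
(row=0, col=4): c = 0.5180 + 0.4900i → escape time 5
(row=0, col=5): c = 0.8800 + 0.4900i → escape time 3
(row=1, col=0): c = -0.9300 + -0.1100i → escape time 8
(row=1, col=1): c = -0.5680 + -0.1100i → escape time 8
(row=1, col=2): c = -0.2060 + -0.1100i → escape time 8
(row=1, col=3): c = 0.1560 + -0.1100i → escape time 8
(row=1, col=4): c = 0.5180 + -0.1100i → escape time 5
(row=1, col=5): c = 0.8800 + -0.1100i → escape time 3
(row=2, col=0): c = -0.9300 + -0.7100i → escape time 4
(row=2, col=1): c = -0.5680 + -0.7100i → escape time 7
(row=2, col=2): c = -0.2060 + -0.7100i → escape time 8
(row=2, col=3): c = 0.1560 + -0.7100i → escape time 7
(row=2, col=4): c = 0.5180 + -0.7100i → escape time 3
(row=2, col=5): c = 0.8800 + -0.7100i → escape time 2
(row=3, col=0): c = -0.9300 + -1.3100i → escape time 2
(row=3, col=1): c = -0.5680 + -1.3100i → escape time 3
(row=3, col=2): c = -0.2060 + -1.3100i → escape time 2
(row=3, col=3): c = 0.1560 + -1.3100i → escape time 2
(row=3, col=4): c = 0.5180 + -1.3100i → escape time 2
(row=3, col=5): c = 0.8800 + -1.3100i → escape time 2

Answer: 588853
888853
478732
232222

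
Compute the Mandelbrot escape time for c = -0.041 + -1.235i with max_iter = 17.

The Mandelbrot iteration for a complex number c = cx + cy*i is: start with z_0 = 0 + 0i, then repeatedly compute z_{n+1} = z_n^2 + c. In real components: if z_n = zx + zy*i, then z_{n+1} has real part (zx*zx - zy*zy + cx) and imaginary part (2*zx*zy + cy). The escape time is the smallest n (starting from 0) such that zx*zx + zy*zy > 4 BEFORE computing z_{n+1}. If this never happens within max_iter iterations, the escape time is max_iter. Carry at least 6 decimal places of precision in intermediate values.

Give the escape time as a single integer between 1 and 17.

Answer: 3

Derivation:
z_0 = 0 + 0i, c = -0.0410 + -1.2350i
Iter 1: z = -0.0410 + -1.2350i, |z|^2 = 1.5269
Iter 2: z = -1.5645 + -1.1337i, |z|^2 = 3.7331
Iter 3: z = 1.1215 + 2.3125i, |z|^2 = 6.6055
Escaped at iteration 3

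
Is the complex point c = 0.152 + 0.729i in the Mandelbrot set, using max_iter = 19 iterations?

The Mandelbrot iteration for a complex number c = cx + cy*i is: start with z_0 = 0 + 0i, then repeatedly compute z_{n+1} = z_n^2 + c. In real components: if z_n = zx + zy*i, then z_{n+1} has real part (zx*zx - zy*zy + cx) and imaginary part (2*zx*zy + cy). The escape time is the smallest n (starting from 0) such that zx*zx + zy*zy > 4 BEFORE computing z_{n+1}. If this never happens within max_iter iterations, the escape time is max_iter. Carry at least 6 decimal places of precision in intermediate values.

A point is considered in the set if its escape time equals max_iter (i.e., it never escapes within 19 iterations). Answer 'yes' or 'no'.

z_0 = 0 + 0i, c = 0.1520 + 0.7290i
Iter 1: z = 0.1520 + 0.7290i, |z|^2 = 0.5545
Iter 2: z = -0.3563 + 0.9506i, |z|^2 = 1.0306
Iter 3: z = -0.6247 + 0.0515i, |z|^2 = 0.3929
Iter 4: z = 0.5396 + 0.6646i, |z|^2 = 0.7329
Iter 5: z = 0.0014 + 1.4463i, |z|^2 = 2.0917
Iter 6: z = -1.9397 + 0.7331i, |z|^2 = 4.2997
Escaped at iteration 6

Answer: no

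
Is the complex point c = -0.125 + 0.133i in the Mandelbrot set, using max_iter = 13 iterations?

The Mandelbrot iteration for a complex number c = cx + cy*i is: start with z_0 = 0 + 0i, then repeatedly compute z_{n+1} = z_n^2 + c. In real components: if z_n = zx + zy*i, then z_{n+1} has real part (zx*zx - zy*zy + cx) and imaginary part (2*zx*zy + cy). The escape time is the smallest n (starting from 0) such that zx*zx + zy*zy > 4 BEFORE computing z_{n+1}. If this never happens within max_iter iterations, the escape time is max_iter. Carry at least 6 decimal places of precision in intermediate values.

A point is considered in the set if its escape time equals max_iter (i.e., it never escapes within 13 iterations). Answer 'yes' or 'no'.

Answer: yes

Derivation:
z_0 = 0 + 0i, c = -0.1250 + 0.1330i
Iter 1: z = -0.1250 + 0.1330i, |z|^2 = 0.0333
Iter 2: z = -0.1271 + 0.0998i, |z|^2 = 0.0261
Iter 3: z = -0.1188 + 0.1077i, |z|^2 = 0.0257
Iter 4: z = -0.1225 + 0.1074i, |z|^2 = 0.0265
Iter 5: z = -0.1215 + 0.1067i, |z|^2 = 0.0262
Iter 6: z = -0.1216 + 0.1071i, |z|^2 = 0.0263
Iter 7: z = -0.1217 + 0.1070i, |z|^2 = 0.0262
Iter 8: z = -0.1216 + 0.1070i, |z|^2 = 0.0262
Iter 9: z = -0.1216 + 0.1070i, |z|^2 = 0.0262
Iter 10: z = -0.1216 + 0.1070i, |z|^2 = 0.0262
Iter 11: z = -0.1216 + 0.1070i, |z|^2 = 0.0262
Iter 12: z = -0.1216 + 0.1070i, |z|^2 = 0.0262
Did not escape in 13 iterations → in set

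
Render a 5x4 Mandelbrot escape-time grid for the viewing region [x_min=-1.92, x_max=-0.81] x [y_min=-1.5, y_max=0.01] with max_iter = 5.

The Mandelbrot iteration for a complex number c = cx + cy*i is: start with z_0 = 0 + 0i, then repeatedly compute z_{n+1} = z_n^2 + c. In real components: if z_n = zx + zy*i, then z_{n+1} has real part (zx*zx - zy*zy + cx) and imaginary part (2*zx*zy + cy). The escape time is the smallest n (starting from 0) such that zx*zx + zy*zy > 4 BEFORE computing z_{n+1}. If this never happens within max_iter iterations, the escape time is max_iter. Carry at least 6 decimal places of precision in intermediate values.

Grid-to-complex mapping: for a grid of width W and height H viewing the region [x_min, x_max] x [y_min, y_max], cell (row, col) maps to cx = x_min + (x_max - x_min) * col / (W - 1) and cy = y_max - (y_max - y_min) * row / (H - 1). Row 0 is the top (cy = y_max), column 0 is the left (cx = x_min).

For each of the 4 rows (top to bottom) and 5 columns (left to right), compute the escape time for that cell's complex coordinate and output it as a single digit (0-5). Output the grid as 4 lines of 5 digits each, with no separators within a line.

Answer: 55555
23355
12333
11122

Derivation:
(row=0, col=0): c = -1.9200 + 0.0100i → escape time 5
(row=0, col=1): c = -1.6425 + 0.0100i → escape time 5
(row=0, col=2): c = -1.3650 + 0.0100i → escape time 5
(row=0, col=3): c = -1.0875 + 0.0100i → escape time 5
(row=0, col=4): c = -0.8100 + 0.0100i → escape time 5
(row=1, col=0): c = -1.9200 + -0.4933i → escape time 2
(row=1, col=1): c = -1.6425 + -0.4933i → escape time 3
(row=1, col=2): c = -1.3650 + -0.4933i → escape time 3
(row=1, col=3): c = -1.0875 + -0.4933i → escape time 5
(row=1, col=4): c = -0.8100 + -0.4933i → escape time 5
(row=2, col=0): c = -1.9200 + -0.9967i → escape time 1
(row=2, col=1): c = -1.6425 + -0.9967i → escape time 2
(row=2, col=2): c = -1.3650 + -0.9967i → escape time 3
(row=2, col=3): c = -1.0875 + -0.9967i → escape time 3
(row=2, col=4): c = -0.8100 + -0.9967i → escape time 3
(row=3, col=0): c = -1.9200 + -1.5000i → escape time 1
(row=3, col=1): c = -1.6425 + -1.5000i → escape time 1
(row=3, col=2): c = -1.3650 + -1.5000i → escape time 1
(row=3, col=3): c = -1.0875 + -1.5000i → escape time 2
(row=3, col=4): c = -0.8100 + -1.5000i → escape time 2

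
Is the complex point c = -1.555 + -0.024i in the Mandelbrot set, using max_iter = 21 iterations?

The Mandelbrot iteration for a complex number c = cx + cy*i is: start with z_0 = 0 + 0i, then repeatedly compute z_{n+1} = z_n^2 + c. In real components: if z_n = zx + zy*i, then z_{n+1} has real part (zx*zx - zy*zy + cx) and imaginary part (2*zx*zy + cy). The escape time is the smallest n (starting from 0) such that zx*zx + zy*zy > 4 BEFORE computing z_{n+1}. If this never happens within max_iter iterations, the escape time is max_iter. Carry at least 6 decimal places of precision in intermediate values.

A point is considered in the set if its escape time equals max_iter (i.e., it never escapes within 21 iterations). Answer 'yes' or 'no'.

Answer: no

Derivation:
z_0 = 0 + 0i, c = -1.5550 + -0.0240i
Iter 1: z = -1.5550 + -0.0240i, |z|^2 = 2.4186
Iter 2: z = 0.8624 + 0.0506i, |z|^2 = 0.7464
Iter 3: z = -0.8137 + 0.0633i, |z|^2 = 0.6662
Iter 4: z = -0.8968 + -0.1271i, |z|^2 = 0.8205
Iter 5: z = -0.7668 + 0.2040i, |z|^2 = 0.6297
Iter 6: z = -1.0085 + -0.3368i, |z|^2 = 1.1306
Iter 7: z = -0.6513 + 0.6554i, |z|^2 = 0.8538
Iter 8: z = -1.5604 + -0.8777i, |z|^2 = 3.2053
Iter 9: z = 0.1094 + 2.7153i, |z|^2 = 7.3847
Escaped at iteration 9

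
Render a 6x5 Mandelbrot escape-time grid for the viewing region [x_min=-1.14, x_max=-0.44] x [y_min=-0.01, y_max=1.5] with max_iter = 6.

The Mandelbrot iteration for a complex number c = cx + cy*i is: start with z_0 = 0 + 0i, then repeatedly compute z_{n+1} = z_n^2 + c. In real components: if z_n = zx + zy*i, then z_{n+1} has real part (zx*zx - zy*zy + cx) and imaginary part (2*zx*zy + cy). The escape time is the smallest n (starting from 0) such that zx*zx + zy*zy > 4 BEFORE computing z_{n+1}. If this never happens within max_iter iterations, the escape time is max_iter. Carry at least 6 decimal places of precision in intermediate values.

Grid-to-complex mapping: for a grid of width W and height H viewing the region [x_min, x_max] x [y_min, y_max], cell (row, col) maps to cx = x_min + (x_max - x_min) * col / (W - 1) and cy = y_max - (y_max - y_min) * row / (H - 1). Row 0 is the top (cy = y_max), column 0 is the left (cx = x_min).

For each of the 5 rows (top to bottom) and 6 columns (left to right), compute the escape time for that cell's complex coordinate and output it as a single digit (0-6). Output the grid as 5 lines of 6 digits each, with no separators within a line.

(row=0, col=0): c = -1.1400 + 1.5000i → escape time 2
(row=0, col=1): c = -1.0000 + 1.5000i → escape time 2
(row=0, col=2): c = -0.8600 + 1.5000i → escape time 2
(row=0, col=3): c = -0.7200 + 1.5000i → escape time 2
(row=0, col=4): c = -0.5800 + 1.5000i → escape time 2
(row=0, col=5): c = -0.4400 + 1.5000i → escape time 2
(row=1, col=0): c = -1.1400 + 1.1225i → escape time 3
(row=1, col=1): c = -1.0000 + 1.1225i → escape time 3
(row=1, col=2): c = -0.8600 + 1.1225i → escape time 3
(row=1, col=3): c = -0.7200 + 1.1225i → escape time 3
(row=1, col=4): c = -0.5800 + 1.1225i → escape time 3
(row=1, col=5): c = -0.4400 + 1.1225i → escape time 4
(row=2, col=0): c = -1.1400 + 0.7450i → escape time 3
(row=2, col=1): c = -1.0000 + 0.7450i → escape time 3
(row=2, col=2): c = -0.8600 + 0.7450i → escape time 4
(row=2, col=3): c = -0.7200 + 0.7450i → escape time 4
(row=2, col=4): c = -0.5800 + 0.7450i → escape time 6
(row=2, col=5): c = -0.4400 + 0.7450i → escape time 6
(row=3, col=0): c = -1.1400 + 0.3675i → escape time 6
(row=3, col=1): c = -1.0000 + 0.3675i → escape time 6
(row=3, col=2): c = -0.8600 + 0.3675i → escape time 6
(row=3, col=3): c = -0.7200 + 0.3675i → escape time 6
(row=3, col=4): c = -0.5800 + 0.3675i → escape time 6
(row=3, col=5): c = -0.4400 + 0.3675i → escape time 6
(row=4, col=0): c = -1.1400 + -0.0100i → escape time 6
(row=4, col=1): c = -1.0000 + -0.0100i → escape time 6
(row=4, col=2): c = -0.8600 + -0.0100i → escape time 6
(row=4, col=3): c = -0.7200 + -0.0100i → escape time 6
(row=4, col=4): c = -0.5800 + -0.0100i → escape time 6
(row=4, col=5): c = -0.4400 + -0.0100i → escape time 6

Answer: 222222
333334
334466
666666
666666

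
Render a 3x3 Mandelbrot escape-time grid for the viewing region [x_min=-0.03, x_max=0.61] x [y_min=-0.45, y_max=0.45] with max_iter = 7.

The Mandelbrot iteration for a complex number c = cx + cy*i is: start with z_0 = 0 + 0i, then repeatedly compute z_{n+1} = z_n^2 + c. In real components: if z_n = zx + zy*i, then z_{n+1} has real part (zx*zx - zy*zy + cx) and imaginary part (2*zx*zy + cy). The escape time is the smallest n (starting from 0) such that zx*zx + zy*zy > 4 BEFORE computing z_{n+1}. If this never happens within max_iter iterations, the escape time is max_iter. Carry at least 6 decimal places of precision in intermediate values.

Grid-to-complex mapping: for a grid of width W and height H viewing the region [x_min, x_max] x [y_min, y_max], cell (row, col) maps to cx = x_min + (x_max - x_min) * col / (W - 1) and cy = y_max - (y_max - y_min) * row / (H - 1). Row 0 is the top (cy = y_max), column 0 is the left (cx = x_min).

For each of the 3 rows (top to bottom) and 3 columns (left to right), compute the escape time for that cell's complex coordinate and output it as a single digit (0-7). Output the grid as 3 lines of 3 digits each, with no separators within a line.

Answer: 773
774
773

Derivation:
(row=0, col=0): c = -0.0300 + 0.4500i → escape time 7
(row=0, col=1): c = 0.2900 + 0.4500i → escape time 7
(row=0, col=2): c = 0.6100 + 0.4500i → escape time 3
(row=1, col=0): c = -0.0300 + 0.0000i → escape time 7
(row=1, col=1): c = 0.2900 + 0.0000i → escape time 7
(row=1, col=2): c = 0.6100 + 0.0000i → escape time 4
(row=2, col=0): c = -0.0300 + -0.4500i → escape time 7
(row=2, col=1): c = 0.2900 + -0.4500i → escape time 7
(row=2, col=2): c = 0.6100 + -0.4500i → escape time 3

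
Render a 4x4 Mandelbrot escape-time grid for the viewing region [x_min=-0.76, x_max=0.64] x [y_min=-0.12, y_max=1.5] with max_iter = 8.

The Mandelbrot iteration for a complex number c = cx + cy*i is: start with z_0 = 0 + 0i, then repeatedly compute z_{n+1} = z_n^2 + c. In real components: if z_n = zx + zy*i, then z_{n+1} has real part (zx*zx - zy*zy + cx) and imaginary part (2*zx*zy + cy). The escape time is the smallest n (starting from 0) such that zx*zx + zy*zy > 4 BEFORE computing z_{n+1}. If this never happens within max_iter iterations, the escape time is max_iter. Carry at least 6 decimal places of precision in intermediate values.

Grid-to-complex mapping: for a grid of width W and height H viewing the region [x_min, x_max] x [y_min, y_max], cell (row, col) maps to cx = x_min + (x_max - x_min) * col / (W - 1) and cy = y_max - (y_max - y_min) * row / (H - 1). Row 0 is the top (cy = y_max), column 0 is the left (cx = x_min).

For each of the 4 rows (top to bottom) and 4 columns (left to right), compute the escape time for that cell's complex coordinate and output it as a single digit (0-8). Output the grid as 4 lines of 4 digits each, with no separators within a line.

(row=0, col=0): c = -0.7600 + 1.5000i → escape time 2
(row=0, col=1): c = -0.2933 + 1.5000i → escape time 2
(row=0, col=2): c = 0.1733 + 1.5000i → escape time 2
(row=0, col=3): c = 0.6400 + 1.5000i → escape time 2
(row=1, col=0): c = -0.7600 + 0.9600i → escape time 3
(row=1, col=1): c = -0.2933 + 0.9600i → escape time 5
(row=1, col=2): c = 0.1733 + 0.9600i → escape time 4
(row=1, col=3): c = 0.6400 + 0.9600i → escape time 2
(row=2, col=0): c = -0.7600 + 0.4200i → escape time 8
(row=2, col=1): c = -0.2933 + 0.4200i → escape time 8
(row=2, col=2): c = 0.1733 + 0.4200i → escape time 8
(row=2, col=3): c = 0.6400 + 0.4200i → escape time 3
(row=3, col=0): c = -0.7600 + -0.1200i → escape time 8
(row=3, col=1): c = -0.2933 + -0.1200i → escape time 8
(row=3, col=2): c = 0.1733 + -0.1200i → escape time 8
(row=3, col=3): c = 0.6400 + -0.1200i → escape time 4

Answer: 2222
3542
8883
8884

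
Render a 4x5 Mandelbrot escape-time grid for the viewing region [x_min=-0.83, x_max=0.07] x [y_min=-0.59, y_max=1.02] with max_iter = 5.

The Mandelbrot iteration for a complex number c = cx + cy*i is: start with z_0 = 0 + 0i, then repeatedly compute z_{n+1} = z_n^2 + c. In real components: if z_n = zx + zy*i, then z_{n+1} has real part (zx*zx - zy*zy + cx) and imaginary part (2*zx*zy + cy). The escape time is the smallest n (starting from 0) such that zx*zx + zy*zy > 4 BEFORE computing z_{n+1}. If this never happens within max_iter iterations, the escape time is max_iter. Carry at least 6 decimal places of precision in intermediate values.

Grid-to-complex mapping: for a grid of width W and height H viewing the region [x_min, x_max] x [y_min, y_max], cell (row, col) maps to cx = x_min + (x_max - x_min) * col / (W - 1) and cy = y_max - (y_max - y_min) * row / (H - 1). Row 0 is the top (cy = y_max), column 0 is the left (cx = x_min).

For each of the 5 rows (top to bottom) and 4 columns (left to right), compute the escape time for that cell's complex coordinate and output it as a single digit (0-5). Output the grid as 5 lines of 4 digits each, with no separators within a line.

(row=0, col=0): c = -0.8300 + 1.0200i → escape time 3
(row=0, col=1): c = -0.5300 + 1.0200i → escape time 4
(row=0, col=2): c = -0.2300 + 1.0200i → escape time 5
(row=0, col=3): c = 0.0700 + 1.0200i → escape time 4
(row=1, col=0): c = -0.8300 + 0.6175i → escape time 5
(row=1, col=1): c = -0.5300 + 0.6175i → escape time 5
(row=1, col=2): c = -0.2300 + 0.6175i → escape time 5
(row=1, col=3): c = 0.0700 + 0.6175i → escape time 5
(row=2, col=0): c = -0.8300 + 0.2150i → escape time 5
(row=2, col=1): c = -0.5300 + 0.2150i → escape time 5
(row=2, col=2): c = -0.2300 + 0.2150i → escape time 5
(row=2, col=3): c = 0.0700 + 0.2150i → escape time 5
(row=3, col=0): c = -0.8300 + -0.1875i → escape time 5
(row=3, col=1): c = -0.5300 + -0.1875i → escape time 5
(row=3, col=2): c = -0.2300 + -0.1875i → escape time 5
(row=3, col=3): c = 0.0700 + -0.1875i → escape time 5
(row=4, col=0): c = -0.8300 + -0.5900i → escape time 5
(row=4, col=1): c = -0.5300 + -0.5900i → escape time 5
(row=4, col=2): c = -0.2300 + -0.5900i → escape time 5
(row=4, col=3): c = 0.0700 + -0.5900i → escape time 5

Answer: 3454
5555
5555
5555
5555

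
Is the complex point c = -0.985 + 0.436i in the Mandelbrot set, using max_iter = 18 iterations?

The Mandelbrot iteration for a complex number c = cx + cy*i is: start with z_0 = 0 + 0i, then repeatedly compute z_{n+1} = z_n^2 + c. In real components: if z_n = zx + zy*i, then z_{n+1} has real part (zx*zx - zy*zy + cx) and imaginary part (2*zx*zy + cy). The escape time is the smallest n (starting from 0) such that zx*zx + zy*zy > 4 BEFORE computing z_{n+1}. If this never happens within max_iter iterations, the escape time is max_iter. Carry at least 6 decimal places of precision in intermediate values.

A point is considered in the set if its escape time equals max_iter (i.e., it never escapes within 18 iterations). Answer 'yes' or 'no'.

z_0 = 0 + 0i, c = -0.9850 + 0.4360i
Iter 1: z = -0.9850 + 0.4360i, |z|^2 = 1.1603
Iter 2: z = -0.2049 + -0.4229i, |z|^2 = 0.2208
Iter 3: z = -1.1219 + 0.6093i, |z|^2 = 1.6299
Iter 4: z = -0.0976 + -0.9311i, |z|^2 = 0.8765
Iter 5: z = -1.8424 + 0.6177i, |z|^2 = 3.7762
Iter 6: z = 2.0280 + -1.8403i, |z|^2 = 7.4994
Escaped at iteration 6

Answer: no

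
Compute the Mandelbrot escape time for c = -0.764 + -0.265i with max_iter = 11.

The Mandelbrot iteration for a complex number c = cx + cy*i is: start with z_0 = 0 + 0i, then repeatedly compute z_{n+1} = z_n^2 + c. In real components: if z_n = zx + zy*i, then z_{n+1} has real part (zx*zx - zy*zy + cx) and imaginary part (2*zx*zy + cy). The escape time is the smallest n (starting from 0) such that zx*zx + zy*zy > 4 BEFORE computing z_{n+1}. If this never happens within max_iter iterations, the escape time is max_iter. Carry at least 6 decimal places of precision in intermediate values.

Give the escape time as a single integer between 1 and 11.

z_0 = 0 + 0i, c = -0.7640 + -0.2650i
Iter 1: z = -0.7640 + -0.2650i, |z|^2 = 0.6539
Iter 2: z = -0.2505 + 0.1399i, |z|^2 = 0.0823
Iter 3: z = -0.7208 + -0.3351i, |z|^2 = 0.6319
Iter 4: z = -0.3567 + 0.2181i, |z|^2 = 0.1748
Iter 5: z = -0.6843 + -0.4206i, |z|^2 = 0.6452
Iter 6: z = -0.4726 + 0.3107i, |z|^2 = 0.3199
Iter 7: z = -0.6371 + -0.5586i, |z|^2 = 0.7180
Iter 8: z = -0.6701 + 0.4469i, |z|^2 = 0.6488
Iter 9: z = -0.5146 + -0.8639i, |z|^2 = 1.0112
Iter 10: z = -1.2455 + 0.6241i, |z|^2 = 1.9409

Answer: 11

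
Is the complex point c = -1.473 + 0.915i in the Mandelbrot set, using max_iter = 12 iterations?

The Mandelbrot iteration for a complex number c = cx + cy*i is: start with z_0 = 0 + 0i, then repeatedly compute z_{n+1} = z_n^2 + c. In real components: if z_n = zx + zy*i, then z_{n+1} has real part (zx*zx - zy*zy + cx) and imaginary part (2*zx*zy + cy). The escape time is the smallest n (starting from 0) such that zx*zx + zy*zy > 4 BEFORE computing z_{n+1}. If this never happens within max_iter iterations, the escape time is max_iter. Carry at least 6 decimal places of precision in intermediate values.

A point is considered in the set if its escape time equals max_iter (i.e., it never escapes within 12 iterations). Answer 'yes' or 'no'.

Answer: no

Derivation:
z_0 = 0 + 0i, c = -1.4730 + 0.9150i
Iter 1: z = -1.4730 + 0.9150i, |z|^2 = 3.0070
Iter 2: z = -0.1405 + -1.7806i, |z|^2 = 3.1902
Iter 3: z = -4.6238 + 1.4153i, |z|^2 = 23.3823
Escaped at iteration 3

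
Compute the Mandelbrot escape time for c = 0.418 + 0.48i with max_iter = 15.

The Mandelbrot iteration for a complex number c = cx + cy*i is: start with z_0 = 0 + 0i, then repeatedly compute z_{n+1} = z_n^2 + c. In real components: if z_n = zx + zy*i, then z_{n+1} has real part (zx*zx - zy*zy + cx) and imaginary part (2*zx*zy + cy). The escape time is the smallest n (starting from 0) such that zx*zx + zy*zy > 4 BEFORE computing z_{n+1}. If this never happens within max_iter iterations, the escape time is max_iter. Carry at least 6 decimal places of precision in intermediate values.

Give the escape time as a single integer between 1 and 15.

z_0 = 0 + 0i, c = 0.4180 + 0.4800i
Iter 1: z = 0.4180 + 0.4800i, |z|^2 = 0.4051
Iter 2: z = 0.3623 + 0.8813i, |z|^2 = 0.9079
Iter 3: z = -0.2274 + 1.1186i, |z|^2 = 1.3030
Iter 4: z = -0.7816 + -0.0287i, |z|^2 = 0.6117
Iter 5: z = 1.0281 + 0.5249i, |z|^2 = 1.3324
Iter 6: z = 1.1995 + 1.5592i, |z|^2 = 3.8698
Iter 7: z = -0.5743 + 4.2205i, |z|^2 = 18.1420
Escaped at iteration 7

Answer: 7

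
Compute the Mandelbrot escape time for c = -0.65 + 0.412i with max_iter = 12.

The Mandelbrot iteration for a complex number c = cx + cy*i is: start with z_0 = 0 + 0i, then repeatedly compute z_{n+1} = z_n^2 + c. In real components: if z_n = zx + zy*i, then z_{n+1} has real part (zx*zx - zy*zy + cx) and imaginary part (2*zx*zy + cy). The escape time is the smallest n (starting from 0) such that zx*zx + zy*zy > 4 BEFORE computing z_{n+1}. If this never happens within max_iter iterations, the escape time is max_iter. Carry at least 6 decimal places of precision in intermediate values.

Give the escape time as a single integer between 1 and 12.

z_0 = 0 + 0i, c = -0.6500 + 0.4120i
Iter 1: z = -0.6500 + 0.4120i, |z|^2 = 0.5922
Iter 2: z = -0.3972 + -0.1236i, |z|^2 = 0.1731
Iter 3: z = -0.5075 + 0.5102i, |z|^2 = 0.5178
Iter 4: z = -0.6528 + -0.1058i, |z|^2 = 0.4373
Iter 5: z = -0.2351 + 0.5502i, |z|^2 = 0.3579
Iter 6: z = -0.8974 + 0.1533i, |z|^2 = 0.8289
Iter 7: z = 0.1318 + 0.1368i, |z|^2 = 0.0361
Iter 8: z = -0.6513 + 0.4481i, |z|^2 = 0.6250
Iter 9: z = -0.4265 + -0.1717i, |z|^2 = 0.2114
Iter 10: z = -0.4975 + 0.5585i, |z|^2 = 0.5594
Iter 11: z = -0.7143 + -0.1437i, |z|^2 = 0.5309

Answer: 12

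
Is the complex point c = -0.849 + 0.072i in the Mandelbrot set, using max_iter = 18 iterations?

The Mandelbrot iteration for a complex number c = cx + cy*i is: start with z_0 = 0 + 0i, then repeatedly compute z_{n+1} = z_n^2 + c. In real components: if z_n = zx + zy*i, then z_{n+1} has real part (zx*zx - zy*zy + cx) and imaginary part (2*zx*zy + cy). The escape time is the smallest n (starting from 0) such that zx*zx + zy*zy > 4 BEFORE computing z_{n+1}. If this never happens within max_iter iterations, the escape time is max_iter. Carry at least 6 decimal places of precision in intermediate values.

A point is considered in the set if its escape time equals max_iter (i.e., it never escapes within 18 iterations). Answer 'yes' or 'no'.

Answer: yes

Derivation:
z_0 = 0 + 0i, c = -0.8490 + 0.0720i
Iter 1: z = -0.8490 + 0.0720i, |z|^2 = 0.7260
Iter 2: z = -0.1334 + -0.0503i, |z|^2 = 0.0203
Iter 3: z = -0.8337 + 0.0854i, |z|^2 = 0.7024
Iter 4: z = -0.1612 + -0.0704i, |z|^2 = 0.0309
Iter 5: z = -0.8280 + 0.0947i, |z|^2 = 0.6945
Iter 6: z = -0.1724 + -0.0848i, |z|^2 = 0.0369
Iter 7: z = -0.8265 + 0.1012i, |z|^2 = 0.6933
Iter 8: z = -0.1762 + -0.0954i, |z|^2 = 0.0401
Iter 9: z = -0.8270 + 0.1056i, |z|^2 = 0.6952
Iter 10: z = -0.1762 + -0.1027i, |z|^2 = 0.0416
Iter 11: z = -0.8285 + 0.1082i, |z|^2 = 0.6981
Iter 12: z = -0.1743 + -0.1072i, |z|^2 = 0.0419
Iter 13: z = -0.8301 + 0.1094i, |z|^2 = 0.7011
Iter 14: z = -0.1718 + -0.1096i, |z|^2 = 0.0415
Iter 15: z = -0.8315 + 0.1097i, |z|^2 = 0.7034
Iter 16: z = -0.1697 + -0.1104i, |z|^2 = 0.0410
Iter 17: z = -0.8324 + 0.1095i, |z|^2 = 0.7049
Did not escape in 18 iterations → in set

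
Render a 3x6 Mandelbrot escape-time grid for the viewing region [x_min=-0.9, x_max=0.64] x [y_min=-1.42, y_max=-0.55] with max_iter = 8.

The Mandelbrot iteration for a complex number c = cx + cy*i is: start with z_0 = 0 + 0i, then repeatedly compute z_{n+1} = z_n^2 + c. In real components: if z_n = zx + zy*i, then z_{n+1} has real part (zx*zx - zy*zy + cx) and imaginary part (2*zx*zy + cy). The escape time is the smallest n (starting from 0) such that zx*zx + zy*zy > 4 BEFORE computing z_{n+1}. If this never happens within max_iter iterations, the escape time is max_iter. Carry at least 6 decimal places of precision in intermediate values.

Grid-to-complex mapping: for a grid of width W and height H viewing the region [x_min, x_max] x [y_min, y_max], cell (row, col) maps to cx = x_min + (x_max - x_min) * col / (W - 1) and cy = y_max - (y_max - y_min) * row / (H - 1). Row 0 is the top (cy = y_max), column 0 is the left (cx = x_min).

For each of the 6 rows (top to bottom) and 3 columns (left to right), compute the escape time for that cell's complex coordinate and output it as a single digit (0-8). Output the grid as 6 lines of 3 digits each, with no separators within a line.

(row=0, col=0): c = -0.9000 + -0.5500i → escape time 5
(row=0, col=1): c = -0.1300 + -0.5500i → escape time 8
(row=0, col=2): c = 0.6400 + -0.5500i → escape time 3
(row=1, col=0): c = -0.9000 + -0.7240i → escape time 4
(row=1, col=1): c = -0.1300 + -0.7240i → escape time 8
(row=1, col=2): c = 0.6400 + -0.7240i → escape time 3
(row=2, col=0): c = -0.9000 + -0.8980i → escape time 3
(row=2, col=1): c = -0.1300 + -0.8980i → escape time 8
(row=2, col=2): c = 0.6400 + -0.8980i → escape time 2
(row=3, col=0): c = -0.9000 + -1.0720i → escape time 3
(row=3, col=1): c = -0.1300 + -1.0720i → escape time 7
(row=3, col=2): c = 0.6400 + -1.0720i → escape time 2
(row=4, col=0): c = -0.9000 + -1.2460i → escape time 3
(row=4, col=1): c = -0.1300 + -1.2460i → escape time 3
(row=4, col=2): c = 0.6400 + -1.2460i → escape time 2
(row=5, col=0): c = -0.9000 + -1.4200i → escape time 2
(row=5, col=1): c = -0.1300 + -1.4200i → escape time 2
(row=5, col=2): c = 0.6400 + -1.4200i → escape time 2

Answer: 583
483
382
372
332
222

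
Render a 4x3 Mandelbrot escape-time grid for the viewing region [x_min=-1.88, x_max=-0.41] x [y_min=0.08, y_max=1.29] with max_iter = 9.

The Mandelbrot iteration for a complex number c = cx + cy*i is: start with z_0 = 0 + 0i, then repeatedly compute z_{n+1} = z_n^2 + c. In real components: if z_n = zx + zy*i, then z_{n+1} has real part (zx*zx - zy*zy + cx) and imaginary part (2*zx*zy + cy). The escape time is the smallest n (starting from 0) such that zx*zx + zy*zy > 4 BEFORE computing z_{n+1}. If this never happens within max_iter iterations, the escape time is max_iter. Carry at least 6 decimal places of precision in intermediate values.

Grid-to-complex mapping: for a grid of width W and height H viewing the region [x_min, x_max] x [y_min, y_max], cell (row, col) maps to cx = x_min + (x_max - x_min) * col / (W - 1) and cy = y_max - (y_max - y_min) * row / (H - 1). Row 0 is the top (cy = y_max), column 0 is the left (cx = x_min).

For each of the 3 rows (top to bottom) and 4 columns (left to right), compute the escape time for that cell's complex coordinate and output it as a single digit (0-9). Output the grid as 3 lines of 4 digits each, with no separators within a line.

(row=0, col=0): c = -1.8800 + 1.2900i → escape time 1
(row=0, col=1): c = -1.3900 + 1.2900i → escape time 2
(row=0, col=2): c = -0.9000 + 1.2900i → escape time 2
(row=0, col=3): c = -0.4100 + 1.2900i → escape time 3
(row=1, col=0): c = -1.8800 + 0.6850i → escape time 1
(row=1, col=1): c = -1.3900 + 0.6850i → escape time 3
(row=1, col=2): c = -0.9000 + 0.6850i → escape time 4
(row=1, col=3): c = -0.4100 + 0.6850i → escape time 9
(row=2, col=0): c = -1.8800 + 0.0800i → escape time 5
(row=2, col=1): c = -1.3900 + 0.0800i → escape time 9
(row=2, col=2): c = -0.9000 + 0.0800i → escape time 9
(row=2, col=3): c = -0.4100 + 0.0800i → escape time 9

Answer: 1223
1349
5999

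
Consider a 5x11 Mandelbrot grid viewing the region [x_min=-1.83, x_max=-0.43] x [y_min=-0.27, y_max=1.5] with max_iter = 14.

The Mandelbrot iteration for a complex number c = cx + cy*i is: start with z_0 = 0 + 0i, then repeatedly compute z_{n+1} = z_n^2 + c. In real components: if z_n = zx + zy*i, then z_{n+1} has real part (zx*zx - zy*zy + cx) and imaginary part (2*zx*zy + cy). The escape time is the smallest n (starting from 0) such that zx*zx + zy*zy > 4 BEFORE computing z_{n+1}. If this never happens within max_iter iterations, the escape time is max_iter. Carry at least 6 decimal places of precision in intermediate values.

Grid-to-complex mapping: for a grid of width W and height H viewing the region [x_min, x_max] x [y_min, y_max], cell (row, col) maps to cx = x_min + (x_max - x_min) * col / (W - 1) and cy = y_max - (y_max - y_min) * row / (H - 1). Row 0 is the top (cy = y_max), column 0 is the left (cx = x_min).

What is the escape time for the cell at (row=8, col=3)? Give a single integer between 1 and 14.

Answer: 14

Derivation:
z_0 = 0 + 0i, c = -0.7800 + 0.0840i
Iter 1: z = -0.7800 + 0.0840i, |z|^2 = 0.6155
Iter 2: z = -0.1787 + -0.0470i, |z|^2 = 0.0341
Iter 3: z = -0.7503 + 0.1008i, |z|^2 = 0.5731
Iter 4: z = -0.2272 + -0.0673i, |z|^2 = 0.0562
Iter 5: z = -0.7329 + 0.1146i, |z|^2 = 0.5503
Iter 6: z = -0.2560 + -0.0839i, |z|^2 = 0.0726
Iter 7: z = -0.7215 + 0.1270i, |z|^2 = 0.5367
Iter 8: z = -0.2755 + -0.0992i, |z|^2 = 0.0858
Iter 9: z = -0.7139 + 0.1387i, |z|^2 = 0.5289
Iter 10: z = -0.2895 + -0.1140i, |z|^2 = 0.0968
Iter 11: z = -0.7092 + 0.1500i, |z|^2 = 0.5254
Iter 12: z = -0.2996 + -0.1288i, |z|^2 = 0.1063
Iter 13: z = -0.7068 + 0.1612i, |z|^2 = 0.5256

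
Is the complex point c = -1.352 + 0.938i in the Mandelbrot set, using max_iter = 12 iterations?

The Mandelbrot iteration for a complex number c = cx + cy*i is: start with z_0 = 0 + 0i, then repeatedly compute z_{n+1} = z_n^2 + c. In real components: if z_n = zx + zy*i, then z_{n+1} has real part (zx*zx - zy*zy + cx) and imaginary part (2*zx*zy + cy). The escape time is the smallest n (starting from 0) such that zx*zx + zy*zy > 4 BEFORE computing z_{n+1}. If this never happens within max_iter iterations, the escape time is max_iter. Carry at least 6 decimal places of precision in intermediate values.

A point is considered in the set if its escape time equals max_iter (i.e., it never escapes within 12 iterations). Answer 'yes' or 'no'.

z_0 = 0 + 0i, c = -1.3520 + 0.9380i
Iter 1: z = -1.3520 + 0.9380i, |z|^2 = 2.7077
Iter 2: z = -0.4039 + -1.5984i, |z|^2 = 2.7179
Iter 3: z = -3.7436 + 2.2293i, |z|^2 = 18.9839
Escaped at iteration 3

Answer: no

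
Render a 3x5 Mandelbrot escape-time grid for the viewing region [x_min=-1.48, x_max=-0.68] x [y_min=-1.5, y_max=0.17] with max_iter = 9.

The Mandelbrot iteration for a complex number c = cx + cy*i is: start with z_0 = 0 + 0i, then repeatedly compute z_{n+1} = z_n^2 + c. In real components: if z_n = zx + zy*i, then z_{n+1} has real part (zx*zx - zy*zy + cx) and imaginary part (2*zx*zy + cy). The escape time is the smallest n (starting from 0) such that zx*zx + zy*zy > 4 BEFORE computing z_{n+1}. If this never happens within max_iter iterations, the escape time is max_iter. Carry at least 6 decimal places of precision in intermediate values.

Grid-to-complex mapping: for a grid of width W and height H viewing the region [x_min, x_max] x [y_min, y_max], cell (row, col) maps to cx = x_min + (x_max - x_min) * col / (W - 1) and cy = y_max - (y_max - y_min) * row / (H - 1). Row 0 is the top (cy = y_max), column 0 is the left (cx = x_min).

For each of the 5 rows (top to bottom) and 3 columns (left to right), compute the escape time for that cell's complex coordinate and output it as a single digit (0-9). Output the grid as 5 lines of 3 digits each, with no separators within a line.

Answer: 599
599
346
233
122

Derivation:
(row=0, col=0): c = -1.4800 + 0.1700i → escape time 5
(row=0, col=1): c = -1.0800 + 0.1700i → escape time 9
(row=0, col=2): c = -0.6800 + 0.1700i → escape time 9
(row=1, col=0): c = -1.4800 + -0.2475i → escape time 5
(row=1, col=1): c = -1.0800 + -0.2475i → escape time 9
(row=1, col=2): c = -0.6800 + -0.2475i → escape time 9
(row=2, col=0): c = -1.4800 + -0.6650i → escape time 3
(row=2, col=1): c = -1.0800 + -0.6650i → escape time 4
(row=2, col=2): c = -0.6800 + -0.6650i → escape time 6
(row=3, col=0): c = -1.4800 + -1.0825i → escape time 2
(row=3, col=1): c = -1.0800 + -1.0825i → escape time 3
(row=3, col=2): c = -0.6800 + -1.0825i → escape time 3
(row=4, col=0): c = -1.4800 + -1.5000i → escape time 1
(row=4, col=1): c = -1.0800 + -1.5000i → escape time 2
(row=4, col=2): c = -0.6800 + -1.5000i → escape time 2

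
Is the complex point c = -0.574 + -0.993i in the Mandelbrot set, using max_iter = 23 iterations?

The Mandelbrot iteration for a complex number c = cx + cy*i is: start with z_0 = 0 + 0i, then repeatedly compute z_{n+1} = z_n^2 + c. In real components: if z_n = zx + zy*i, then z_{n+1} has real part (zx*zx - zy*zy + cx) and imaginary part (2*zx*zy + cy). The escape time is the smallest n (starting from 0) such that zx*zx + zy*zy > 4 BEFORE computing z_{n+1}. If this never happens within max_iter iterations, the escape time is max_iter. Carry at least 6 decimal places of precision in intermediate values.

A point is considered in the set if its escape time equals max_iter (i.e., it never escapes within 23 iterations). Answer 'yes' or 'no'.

z_0 = 0 + 0i, c = -0.5740 + -0.9930i
Iter 1: z = -0.5740 + -0.9930i, |z|^2 = 1.3155
Iter 2: z = -1.2306 + 0.1470i, |z|^2 = 1.5359
Iter 3: z = 0.9187 + -1.3547i, |z|^2 = 2.6792
Iter 4: z = -1.5652 + -3.4822i, |z|^2 = 14.5752
Escaped at iteration 4

Answer: no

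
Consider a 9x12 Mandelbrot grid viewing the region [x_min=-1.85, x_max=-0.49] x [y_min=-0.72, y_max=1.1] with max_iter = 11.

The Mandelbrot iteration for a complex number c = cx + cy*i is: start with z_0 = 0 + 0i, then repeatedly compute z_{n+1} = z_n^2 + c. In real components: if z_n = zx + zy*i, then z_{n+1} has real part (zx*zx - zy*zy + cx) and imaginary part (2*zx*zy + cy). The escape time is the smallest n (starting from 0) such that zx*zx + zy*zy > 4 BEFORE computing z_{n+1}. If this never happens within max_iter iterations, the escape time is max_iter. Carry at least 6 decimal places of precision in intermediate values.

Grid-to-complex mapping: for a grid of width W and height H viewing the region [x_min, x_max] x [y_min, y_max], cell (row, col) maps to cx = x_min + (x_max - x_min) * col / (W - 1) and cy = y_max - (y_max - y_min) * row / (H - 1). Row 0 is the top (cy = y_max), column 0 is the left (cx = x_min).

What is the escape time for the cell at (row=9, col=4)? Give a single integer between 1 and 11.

Answer: 7

Derivation:
z_0 = 0 + 0i, c = -1.1700 + -0.3891i
Iter 1: z = -1.1700 + -0.3891i, |z|^2 = 1.5203
Iter 2: z = 0.0475 + 0.5214i, |z|^2 = 0.2741
Iter 3: z = -1.4396 + -0.3396i, |z|^2 = 2.1877
Iter 4: z = 0.7871 + 0.5885i, |z|^2 = 0.9659
Iter 5: z = -0.8968 + 0.5374i, |z|^2 = 1.0931
Iter 6: z = -0.6545 + -1.3530i, |z|^2 = 2.2589
Iter 7: z = -2.5722 + 1.3818i, |z|^2 = 8.5259
Escaped at iteration 7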